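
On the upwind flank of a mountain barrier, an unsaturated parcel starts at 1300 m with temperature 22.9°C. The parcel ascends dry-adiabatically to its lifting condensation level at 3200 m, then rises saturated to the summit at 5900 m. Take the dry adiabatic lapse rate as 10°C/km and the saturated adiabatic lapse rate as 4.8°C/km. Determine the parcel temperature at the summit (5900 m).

-9.06°C

1300 → 3200 m (dry, 10°C/km): ΔT = -10 × 1.9 = -19°C → T = 3.9°C
3200 → 5900 m (saturated, 4.8°C/km): ΔT = -4.8 × 2.7 = -12.96°C → T = -9.06°C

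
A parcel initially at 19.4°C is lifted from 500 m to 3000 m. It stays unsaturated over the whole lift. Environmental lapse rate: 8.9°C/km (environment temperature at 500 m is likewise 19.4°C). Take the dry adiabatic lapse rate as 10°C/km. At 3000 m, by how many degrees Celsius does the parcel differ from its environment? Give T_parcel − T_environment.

Parcel:
  From 500 m to 3000 m (dry): cools by 10 × 2.5 = 25°C, giving -5.6°C.
Environment:
  From 500 m to 3000 m (environment): cools by 8.9 × 2.5 = 22.25°C, giving -2.85°C.
T_parcel − T_env = -5.6 − (-2.85) = -2.75°C

-2.75°C (parcel cooler than environment)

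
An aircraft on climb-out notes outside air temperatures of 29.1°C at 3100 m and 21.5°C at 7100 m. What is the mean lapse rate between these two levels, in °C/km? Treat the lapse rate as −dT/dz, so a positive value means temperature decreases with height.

Γ = −ΔT/Δz = (29.1 − 21.5) / (7100 − 3100) m
  = 7.6°C / 4 km = 1.9°C/km

1.9°C/km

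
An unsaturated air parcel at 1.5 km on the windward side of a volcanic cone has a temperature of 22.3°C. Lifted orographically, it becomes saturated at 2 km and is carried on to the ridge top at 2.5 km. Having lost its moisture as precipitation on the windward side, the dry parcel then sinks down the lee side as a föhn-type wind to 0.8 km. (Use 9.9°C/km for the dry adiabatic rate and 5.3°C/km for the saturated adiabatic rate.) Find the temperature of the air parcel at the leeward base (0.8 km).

31.53°C

Dry to 2000 m: -9.9 × 0.5 km = -4.95°C, so T = 17.35°C.
Saturated to 2500 m: -5.3 × 0.5 km = -2.65°C, so T = 14.7°C.
Dry descent to 800 m: +9.9 × 1.7 km = +16.83°C, so T = 31.53°C.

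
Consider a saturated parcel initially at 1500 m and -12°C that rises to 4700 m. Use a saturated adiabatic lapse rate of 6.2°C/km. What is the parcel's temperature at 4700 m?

Saturated adiabatic to 4700 m: -6.2 × 3.2 km = -19.84°C, so T = -31.84°C.

-31.84°C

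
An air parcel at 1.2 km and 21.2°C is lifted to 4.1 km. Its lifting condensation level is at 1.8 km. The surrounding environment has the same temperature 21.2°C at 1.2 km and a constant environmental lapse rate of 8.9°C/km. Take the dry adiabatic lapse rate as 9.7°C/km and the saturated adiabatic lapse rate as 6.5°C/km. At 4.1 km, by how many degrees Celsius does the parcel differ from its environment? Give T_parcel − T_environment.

Parcel:
  From 1200 m to 1800 m (dry): cools by 9.7 × 0.6 = 5.82°C, giving 15.38°C.
  From 1800 m to 4100 m (saturated): cools by 6.5 × 2.3 = 14.95°C, giving 0.43°C.
Environment:
  From 1200 m to 4100 m (environment): cools by 8.9 × 2.9 = 25.81°C, giving -4.61°C.
T_parcel − T_env = 0.43 − (-4.61) = +5.04°C

+5.04°C (parcel warmer than environment)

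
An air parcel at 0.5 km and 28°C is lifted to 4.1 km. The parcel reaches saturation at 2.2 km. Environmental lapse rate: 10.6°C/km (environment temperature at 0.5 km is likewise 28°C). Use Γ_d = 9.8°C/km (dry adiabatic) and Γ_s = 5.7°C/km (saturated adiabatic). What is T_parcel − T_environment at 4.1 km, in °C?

Parcel:
  500–2200 m, dry: Δz = 1.7 km ⇒ ΔT = -16.66°C; T = 11.34°C
  2200–4100 m, saturated: Δz = 1.9 km ⇒ ΔT = -10.83°C; T = 0.51°C
Environment:
  500–4100 m, environment: Δz = 3.6 km ⇒ ΔT = -38.16°C; T = -10.16°C
T_parcel − T_env = 0.51 − (-10.16) = +10.67°C

+10.67°C (parcel warmer than environment)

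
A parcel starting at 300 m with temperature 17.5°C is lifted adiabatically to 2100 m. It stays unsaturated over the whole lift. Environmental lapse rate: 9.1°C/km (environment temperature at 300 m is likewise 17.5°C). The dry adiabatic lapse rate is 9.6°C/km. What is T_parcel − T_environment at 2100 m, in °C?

Parcel:
  300–2100 m, dry: Δz = 1.8 km ⇒ ΔT = -17.28°C; T = 0.22°C
Environment:
  300–2100 m, environment: Δz = 1.8 km ⇒ ΔT = -16.38°C; T = 1.12°C
T_parcel − T_env = 0.22 − 1.12 = -0.9°C

-0.9°C (parcel cooler than environment)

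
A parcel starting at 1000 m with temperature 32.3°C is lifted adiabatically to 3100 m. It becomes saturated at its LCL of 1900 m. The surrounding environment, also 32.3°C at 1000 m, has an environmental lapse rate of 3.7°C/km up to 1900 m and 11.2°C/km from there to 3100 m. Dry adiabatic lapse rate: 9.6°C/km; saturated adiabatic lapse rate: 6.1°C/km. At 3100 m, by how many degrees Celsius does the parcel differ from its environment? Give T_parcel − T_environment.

+0.81°C (parcel warmer than environment)

Parcel:
  Dry to 1900 m: -9.6 × 0.9 km = -8.64°C, so T = 23.66°C.
  Saturated to 3100 m: -6.1 × 1.2 km = -7.32°C, so T = 16.34°C.
Environment:
  Environment, lower layer to 1900 m: -3.7 × 0.9 km = -3.33°C, so T = 28.97°C.
  Environment, upper layer to 3100 m: -11.2 × 1.2 km = -13.44°C, so T = 15.53°C.
T_parcel − T_env = 16.34 − 15.53 = +0.81°C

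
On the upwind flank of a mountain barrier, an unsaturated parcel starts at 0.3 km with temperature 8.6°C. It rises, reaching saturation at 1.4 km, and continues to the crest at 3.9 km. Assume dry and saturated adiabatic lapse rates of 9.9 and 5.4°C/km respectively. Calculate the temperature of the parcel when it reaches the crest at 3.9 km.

Dry to 1400 m: -9.9 × 1.1 km = -10.89°C, so T = -2.29°C.
Saturated to 3900 m: -5.4 × 2.5 km = -13.5°C, so T = -15.79°C.

-15.79°C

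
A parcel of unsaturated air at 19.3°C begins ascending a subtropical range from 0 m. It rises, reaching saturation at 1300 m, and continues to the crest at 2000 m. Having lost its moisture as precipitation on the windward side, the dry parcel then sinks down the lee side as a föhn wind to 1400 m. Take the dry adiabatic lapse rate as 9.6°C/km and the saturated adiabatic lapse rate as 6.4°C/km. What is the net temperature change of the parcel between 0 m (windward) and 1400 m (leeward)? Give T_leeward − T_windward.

0–1300 m, dry: Δz = 1.3 km ⇒ ΔT = -12.48°C; T = 6.82°C
1300–2000 m, saturated: Δz = 0.7 km ⇒ ΔT = -4.48°C; T = 2.34°C
2000–1400 m, dry descent: Δz = 0.6 km ⇒ ΔT = +5.76°C; T = 8.1°C
Net change vs windward start: 8.1 − 19.3 = -11.2°C

-11.2°C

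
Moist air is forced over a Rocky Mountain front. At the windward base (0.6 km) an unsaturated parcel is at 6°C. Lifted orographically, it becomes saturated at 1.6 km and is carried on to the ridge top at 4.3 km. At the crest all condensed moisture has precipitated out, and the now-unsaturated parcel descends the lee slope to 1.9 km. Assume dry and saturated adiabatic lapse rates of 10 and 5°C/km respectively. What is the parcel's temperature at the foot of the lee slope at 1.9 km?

6.5°C

From 600 m to 1600 m (dry): cools by 10 × 1 = 10°C, giving -4°C.
From 1600 m to 4300 m (saturated): cools by 5 × 2.7 = 13.5°C, giving -17.5°C.
From 4300 m to 1900 m (dry descent): warms by 10 × 2.4 = 24°C, giving 6.5°C.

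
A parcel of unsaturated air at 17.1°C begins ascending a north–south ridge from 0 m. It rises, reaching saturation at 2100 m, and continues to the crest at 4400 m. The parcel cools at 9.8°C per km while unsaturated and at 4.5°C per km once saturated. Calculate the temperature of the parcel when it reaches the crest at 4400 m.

-13.83°C

From 0 m to 2100 m (dry): cools by 9.8 × 2.1 = 20.58°C, giving -3.48°C.
From 2100 m to 4400 m (saturated): cools by 4.5 × 2.3 = 10.35°C, giving -13.83°C.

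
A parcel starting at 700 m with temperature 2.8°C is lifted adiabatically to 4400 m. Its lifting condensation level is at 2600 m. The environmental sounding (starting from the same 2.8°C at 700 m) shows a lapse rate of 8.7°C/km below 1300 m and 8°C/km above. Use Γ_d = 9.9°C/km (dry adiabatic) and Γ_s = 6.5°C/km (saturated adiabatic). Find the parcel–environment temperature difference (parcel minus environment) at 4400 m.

Parcel:
  700 → 2600 m (dry, 9.9°C/km): ΔT = -9.9 × 1.9 = -18.81°C → T = -16.01°C
  2600 → 4400 m (saturated, 6.5°C/km): ΔT = -6.5 × 1.8 = -11.7°C → T = -27.71°C
Environment:
  700 → 1300 m (environment, lower layer, 8.7°C/km): ΔT = -8.7 × 0.6 = -5.22°C → T = -2.42°C
  1300 → 4400 m (environment, upper layer, 8°C/km): ΔT = -8 × 3.1 = -24.8°C → T = -27.22°C
T_parcel − T_env = -27.71 − (-27.22) = -0.49°C

-0.49°C (parcel cooler than environment)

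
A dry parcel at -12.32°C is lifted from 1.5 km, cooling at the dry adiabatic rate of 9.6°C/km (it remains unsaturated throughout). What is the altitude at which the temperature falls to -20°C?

2.3 km

Height above start = (-12.32 − (-20)) / 9.6 = 0.8 km
Altitude = 1500 m + 800 m = 2300 m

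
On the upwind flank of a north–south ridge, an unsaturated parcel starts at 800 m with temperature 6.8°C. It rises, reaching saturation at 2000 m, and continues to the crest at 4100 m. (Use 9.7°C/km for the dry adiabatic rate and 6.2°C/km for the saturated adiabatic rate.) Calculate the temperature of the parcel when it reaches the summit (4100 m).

From 800 m to 2000 m (dry): cools by 9.7 × 1.2 = 11.64°C, giving -4.84°C.
From 2000 m to 4100 m (saturated): cools by 6.2 × 2.1 = 13.02°C, giving -17.86°C.

-17.86°C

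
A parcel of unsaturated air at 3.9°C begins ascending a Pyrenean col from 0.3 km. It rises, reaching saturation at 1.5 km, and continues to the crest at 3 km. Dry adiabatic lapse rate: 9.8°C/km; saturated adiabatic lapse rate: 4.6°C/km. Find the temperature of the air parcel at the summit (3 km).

300–1500 m, dry: Δz = 1.2 km ⇒ ΔT = -11.76°C; T = -7.86°C
1500–3000 m, saturated: Δz = 1.5 km ⇒ ΔT = -6.9°C; T = -14.76°C

-14.76°C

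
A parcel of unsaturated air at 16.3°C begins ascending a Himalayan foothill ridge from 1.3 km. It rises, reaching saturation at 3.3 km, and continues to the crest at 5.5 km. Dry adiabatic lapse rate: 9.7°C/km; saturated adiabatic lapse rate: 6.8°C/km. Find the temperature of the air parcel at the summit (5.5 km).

-18.06°C

From 1300 m to 3300 m (dry): cools by 9.7 × 2 = 19.4°C, giving -3.1°C.
From 3300 m to 5500 m (saturated): cools by 6.8 × 2.2 = 14.96°C, giving -18.06°C.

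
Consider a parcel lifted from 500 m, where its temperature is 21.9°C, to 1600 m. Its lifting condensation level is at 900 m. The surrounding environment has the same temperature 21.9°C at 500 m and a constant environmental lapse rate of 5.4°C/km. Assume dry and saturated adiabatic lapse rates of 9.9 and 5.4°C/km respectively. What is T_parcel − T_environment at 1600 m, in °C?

Parcel:
  Dry to 900 m: -9.9 × 0.4 km = -3.96°C, so T = 17.94°C.
  Saturated to 1600 m: -5.4 × 0.7 km = -3.78°C, so T = 14.16°C.
Environment:
  Environment to 1600 m: -5.4 × 1.1 km = -5.94°C, so T = 15.96°C.
T_parcel − T_env = 14.16 − 15.96 = -1.8°C

-1.8°C (parcel cooler than environment)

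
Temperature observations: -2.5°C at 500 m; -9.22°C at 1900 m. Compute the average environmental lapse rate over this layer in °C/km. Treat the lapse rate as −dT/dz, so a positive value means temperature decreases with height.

Γ = −ΔT/Δz = (-2.5 − (-9.22)) / (1900 − 500) m
  = 6.72°C / 1.4 km = 4.8°C/km

4.8°C/km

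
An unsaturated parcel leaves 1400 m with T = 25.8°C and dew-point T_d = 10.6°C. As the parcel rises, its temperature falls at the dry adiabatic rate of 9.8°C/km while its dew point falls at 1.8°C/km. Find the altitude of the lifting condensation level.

T and T_d converge at 9.8 − 1.8 = 8°C per km
Height above start = (25.8 − 10.6) / 8 = 1.9 km
LCL altitude = 1400 m + 1900 m = 3300 m

3300 m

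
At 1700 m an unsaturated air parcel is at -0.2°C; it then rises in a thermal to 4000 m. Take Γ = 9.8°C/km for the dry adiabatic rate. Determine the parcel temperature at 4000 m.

-22.74°C

1700–4000 m, dry adiabatic: Δz = 2.3 km ⇒ ΔT = -22.54°C; T = -22.74°C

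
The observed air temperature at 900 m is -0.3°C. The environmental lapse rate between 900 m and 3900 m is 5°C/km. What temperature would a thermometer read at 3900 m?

900 → 3900 m (environmental, 5°C/km): ΔT = -5 × 3 = -15°C → T = -15.3°C

-15.3°C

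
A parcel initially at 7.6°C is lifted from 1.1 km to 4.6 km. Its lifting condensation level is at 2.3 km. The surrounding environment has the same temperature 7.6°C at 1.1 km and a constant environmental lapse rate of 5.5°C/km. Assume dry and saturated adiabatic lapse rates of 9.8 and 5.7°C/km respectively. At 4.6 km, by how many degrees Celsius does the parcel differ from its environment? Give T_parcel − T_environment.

Parcel:
  1100–2300 m, dry: Δz = 1.2 km ⇒ ΔT = -11.76°C; T = -4.16°C
  2300–4600 m, saturated: Δz = 2.3 km ⇒ ΔT = -13.11°C; T = -17.27°C
Environment:
  1100–4600 m, environment: Δz = 3.5 km ⇒ ΔT = -19.25°C; T = -11.65°C
T_parcel − T_env = -17.27 − (-11.65) = -5.62°C

-5.62°C (parcel cooler than environment)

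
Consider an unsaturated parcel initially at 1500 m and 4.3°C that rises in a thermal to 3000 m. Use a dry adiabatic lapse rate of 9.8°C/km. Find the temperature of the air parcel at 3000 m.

-10.4°C

1500 → 3000 m (dry adiabatic, 9.8°C/km): ΔT = -9.8 × 1.5 = -14.7°C → T = -10.4°C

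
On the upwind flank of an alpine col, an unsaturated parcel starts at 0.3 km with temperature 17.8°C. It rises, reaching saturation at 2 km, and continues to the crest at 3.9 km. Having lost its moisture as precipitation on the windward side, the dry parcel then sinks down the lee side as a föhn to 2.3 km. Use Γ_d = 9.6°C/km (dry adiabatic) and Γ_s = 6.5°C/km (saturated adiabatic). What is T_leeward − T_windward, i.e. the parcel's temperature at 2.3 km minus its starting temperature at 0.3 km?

300–2000 m, dry: Δz = 1.7 km ⇒ ΔT = -16.32°C; T = 1.48°C
2000–3900 m, saturated: Δz = 1.9 km ⇒ ΔT = -12.35°C; T = -10.87°C
3900–2300 m, dry descent: Δz = 1.6 km ⇒ ΔT = +15.36°C; T = 4.49°C
Net change vs windward start: 4.49 − 17.8 = -13.31°C

-13.31°C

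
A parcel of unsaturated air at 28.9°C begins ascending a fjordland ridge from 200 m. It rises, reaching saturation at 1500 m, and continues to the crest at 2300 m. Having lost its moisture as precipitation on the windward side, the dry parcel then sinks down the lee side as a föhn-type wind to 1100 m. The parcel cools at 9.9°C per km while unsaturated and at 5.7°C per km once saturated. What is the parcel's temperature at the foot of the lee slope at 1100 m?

23.35°C

Dry to 1500 m: -9.9 × 1.3 km = -12.87°C, so T = 16.03°C.
Saturated to 2300 m: -5.7 × 0.8 km = -4.56°C, so T = 11.47°C.
Dry descent to 1100 m: +9.9 × 1.2 km = +11.88°C, so T = 23.35°C.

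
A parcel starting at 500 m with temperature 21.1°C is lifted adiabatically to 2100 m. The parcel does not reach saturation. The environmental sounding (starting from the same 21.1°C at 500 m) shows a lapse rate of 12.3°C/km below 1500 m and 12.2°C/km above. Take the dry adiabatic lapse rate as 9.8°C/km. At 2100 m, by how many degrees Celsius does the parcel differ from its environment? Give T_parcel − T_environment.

+3.94°C (parcel warmer than environment)

Parcel:
  500 → 2100 m (dry, 9.8°C/km): ΔT = -9.8 × 1.6 = -15.68°C → T = 5.42°C
Environment:
  500 → 1500 m (environment, lower layer, 12.3°C/km): ΔT = -12.3 × 1 = -12.3°C → T = 8.8°C
  1500 → 2100 m (environment, upper layer, 12.2°C/km): ΔT = -12.2 × 0.6 = -7.32°C → T = 1.48°C
T_parcel − T_env = 5.42 − 1.48 = +3.94°C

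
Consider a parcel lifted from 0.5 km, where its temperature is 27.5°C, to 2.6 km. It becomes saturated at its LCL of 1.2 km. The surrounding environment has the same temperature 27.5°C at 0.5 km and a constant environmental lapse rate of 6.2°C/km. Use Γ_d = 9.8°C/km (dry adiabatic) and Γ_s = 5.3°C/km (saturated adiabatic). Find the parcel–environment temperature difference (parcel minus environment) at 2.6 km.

-1.26°C (parcel cooler than environment)

Parcel:
  500 → 1200 m (dry, 9.8°C/km): ΔT = -9.8 × 0.7 = -6.86°C → T = 20.64°C
  1200 → 2600 m (saturated, 5.3°C/km): ΔT = -5.3 × 1.4 = -7.42°C → T = 13.22°C
Environment:
  500 → 2600 m (environment, 6.2°C/km): ΔT = -6.2 × 2.1 = -13.02°C → T = 14.48°C
T_parcel − T_env = 13.22 − 14.48 = -1.26°C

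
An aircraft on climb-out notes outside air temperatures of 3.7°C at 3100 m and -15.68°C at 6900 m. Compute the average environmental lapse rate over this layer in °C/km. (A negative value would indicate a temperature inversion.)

Γ = −ΔT/Δz = (3.7 − (-15.68)) / (6900 − 3100) m
  = 19.38°C / 3.8 km = 5.1°C/km

5.1°C/km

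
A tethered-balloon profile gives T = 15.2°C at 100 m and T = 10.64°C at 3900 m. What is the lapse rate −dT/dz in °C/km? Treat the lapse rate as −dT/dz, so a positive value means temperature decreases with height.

Γ = −ΔT/Δz = (15.2 − 10.64) / (3900 − 100) m
  = 4.56°C / 3.8 km = 1.2°C/km

1.2°C/km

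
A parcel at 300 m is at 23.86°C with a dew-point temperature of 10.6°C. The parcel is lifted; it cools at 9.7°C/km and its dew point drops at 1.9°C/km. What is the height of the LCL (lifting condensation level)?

T and T_d converge at 9.7 − 1.9 = 7.8°C per km
Height above start = (23.86 − 10.6) / 7.8 = 1.7 km
LCL altitude = 300 m + 1700 m = 2000 m

2000 m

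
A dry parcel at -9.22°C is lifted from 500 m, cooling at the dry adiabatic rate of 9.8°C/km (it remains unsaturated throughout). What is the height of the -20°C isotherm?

Height above start = (-9.22 − (-20)) / 9.8 = 1.1 km
Altitude = 500 m + 1100 m = 1600 m

1600 m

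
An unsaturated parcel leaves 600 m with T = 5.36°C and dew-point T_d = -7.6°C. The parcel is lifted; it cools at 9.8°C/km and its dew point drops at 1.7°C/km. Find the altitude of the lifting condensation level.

2200 m

T and T_d converge at 9.8 − 1.7 = 8.1°C per km
Height above start = (5.36 − (-7.6)) / 8.1 = 1.6 km
LCL altitude = 600 m + 1600 m = 2200 m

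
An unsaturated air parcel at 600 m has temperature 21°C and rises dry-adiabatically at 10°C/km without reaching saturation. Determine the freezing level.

Height above start = (21 − 0) / 10 = 2.1 km
Altitude = 600 m + 2100 m = 2700 m

2700 m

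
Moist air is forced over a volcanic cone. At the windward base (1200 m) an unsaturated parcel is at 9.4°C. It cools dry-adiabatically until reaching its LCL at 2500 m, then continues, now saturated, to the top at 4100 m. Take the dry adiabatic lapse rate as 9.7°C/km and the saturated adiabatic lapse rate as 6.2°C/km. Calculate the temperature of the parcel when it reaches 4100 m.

-13.13°C

From 1200 m to 2500 m (dry): cools by 9.7 × 1.3 = 12.61°C, giving -3.21°C.
From 2500 m to 4100 m (saturated): cools by 6.2 × 1.6 = 9.92°C, giving -13.13°C.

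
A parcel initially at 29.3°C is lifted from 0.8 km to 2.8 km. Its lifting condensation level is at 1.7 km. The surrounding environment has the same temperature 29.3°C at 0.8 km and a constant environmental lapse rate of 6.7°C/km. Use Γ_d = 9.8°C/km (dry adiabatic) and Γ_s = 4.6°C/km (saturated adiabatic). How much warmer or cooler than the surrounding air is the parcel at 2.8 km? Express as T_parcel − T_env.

Parcel:
  800 → 1700 m (dry, 9.8°C/km): ΔT = -9.8 × 0.9 = -8.82°C → T = 20.48°C
  1700 → 2800 m (saturated, 4.6°C/km): ΔT = -4.6 × 1.1 = -5.06°C → T = 15.42°C
Environment:
  800 → 2800 m (environment, 6.7°C/km): ΔT = -6.7 × 2 = -13.4°C → T = 15.9°C
T_parcel − T_env = 15.42 − 15.9 = -0.48°C

-0.48°C (parcel cooler than environment)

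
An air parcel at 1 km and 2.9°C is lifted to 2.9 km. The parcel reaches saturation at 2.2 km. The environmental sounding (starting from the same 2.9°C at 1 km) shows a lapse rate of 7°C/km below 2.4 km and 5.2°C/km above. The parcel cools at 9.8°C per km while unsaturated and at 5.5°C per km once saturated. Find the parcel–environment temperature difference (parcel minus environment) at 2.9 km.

Parcel:
  1000 → 2200 m (dry, 9.8°C/km): ΔT = -9.8 × 1.2 = -11.76°C → T = -8.86°C
  2200 → 2900 m (saturated, 5.5°C/km): ΔT = -5.5 × 0.7 = -3.85°C → T = -12.71°C
Environment:
  1000 → 2400 m (environment, lower layer, 7°C/km): ΔT = -7 × 1.4 = -9.8°C → T = -6.9°C
  2400 → 2900 m (environment, upper layer, 5.2°C/km): ΔT = -5.2 × 0.5 = -2.6°C → T = -9.5°C
T_parcel − T_env = -12.71 − (-9.5) = -3.21°C

-3.21°C (parcel cooler than environment)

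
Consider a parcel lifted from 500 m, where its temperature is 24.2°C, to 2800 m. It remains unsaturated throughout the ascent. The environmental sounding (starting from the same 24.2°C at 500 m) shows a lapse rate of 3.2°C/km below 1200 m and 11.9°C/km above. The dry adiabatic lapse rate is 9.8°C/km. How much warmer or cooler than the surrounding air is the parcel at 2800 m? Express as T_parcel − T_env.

Parcel:
  Dry to 2800 m: -9.8 × 2.3 km = -22.54°C, so T = 1.66°C.
Environment:
  Environment, lower layer to 1200 m: -3.2 × 0.7 km = -2.24°C, so T = 21.96°C.
  Environment, upper layer to 2800 m: -11.9 × 1.6 km = -19.04°C, so T = 2.92°C.
T_parcel − T_env = 1.66 − 2.92 = -1.26°C

-1.26°C (parcel cooler than environment)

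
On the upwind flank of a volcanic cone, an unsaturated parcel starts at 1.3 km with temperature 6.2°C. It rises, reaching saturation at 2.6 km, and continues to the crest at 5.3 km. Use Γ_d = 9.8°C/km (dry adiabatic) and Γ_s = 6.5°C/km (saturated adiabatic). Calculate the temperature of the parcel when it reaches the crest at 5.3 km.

-24.09°C

From 1300 m to 2600 m (dry): cools by 9.8 × 1.3 = 12.74°C, giving -6.54°C.
From 2600 m to 5300 m (saturated): cools by 6.5 × 2.7 = 17.55°C, giving -24.09°C.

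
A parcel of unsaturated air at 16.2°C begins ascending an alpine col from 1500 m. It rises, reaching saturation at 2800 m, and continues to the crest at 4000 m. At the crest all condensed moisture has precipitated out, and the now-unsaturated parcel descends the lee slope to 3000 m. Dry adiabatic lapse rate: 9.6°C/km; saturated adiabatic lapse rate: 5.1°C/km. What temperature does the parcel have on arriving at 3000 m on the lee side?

7.2°C

1500–2800 m, dry: Δz = 1.3 km ⇒ ΔT = -12.48°C; T = 3.72°C
2800–4000 m, saturated: Δz = 1.2 km ⇒ ΔT = -6.12°C; T = -2.4°C
4000–3000 m, dry descent: Δz = 1 km ⇒ ΔT = +9.6°C; T = 7.2°C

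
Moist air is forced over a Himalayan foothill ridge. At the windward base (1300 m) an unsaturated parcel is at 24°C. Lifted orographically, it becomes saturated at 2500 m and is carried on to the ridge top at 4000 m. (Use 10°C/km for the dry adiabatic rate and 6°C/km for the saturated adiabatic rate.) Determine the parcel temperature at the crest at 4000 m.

3°C

1300–2500 m, dry: Δz = 1.2 km ⇒ ΔT = -12°C; T = 12°C
2500–4000 m, saturated: Δz = 1.5 km ⇒ ΔT = -9°C; T = 3°C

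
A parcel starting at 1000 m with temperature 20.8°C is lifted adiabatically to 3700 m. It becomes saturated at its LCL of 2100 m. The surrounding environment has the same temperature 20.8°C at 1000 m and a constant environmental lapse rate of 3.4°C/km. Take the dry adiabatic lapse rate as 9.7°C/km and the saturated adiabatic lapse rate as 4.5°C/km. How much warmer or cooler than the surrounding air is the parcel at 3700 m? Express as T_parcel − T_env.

-8.69°C (parcel cooler than environment)

Parcel:
  1000 → 2100 m (dry, 9.7°C/km): ΔT = -9.7 × 1.1 = -10.67°C → T = 10.13°C
  2100 → 3700 m (saturated, 4.5°C/km): ΔT = -4.5 × 1.6 = -7.2°C → T = 2.93°C
Environment:
  1000 → 3700 m (environment, 3.4°C/km): ΔT = -3.4 × 2.7 = -9.18°C → T = 11.62°C
T_parcel − T_env = 2.93 − 11.62 = -8.69°C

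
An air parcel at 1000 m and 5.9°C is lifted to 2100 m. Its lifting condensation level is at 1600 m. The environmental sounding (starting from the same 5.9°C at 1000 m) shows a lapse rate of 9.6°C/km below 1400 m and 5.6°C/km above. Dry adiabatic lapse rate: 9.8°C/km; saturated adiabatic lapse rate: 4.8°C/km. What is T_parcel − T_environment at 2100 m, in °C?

Parcel:
  Dry to 1600 m: -9.8 × 0.6 km = -5.88°C, so T = 0.02°C.
  Saturated to 2100 m: -4.8 × 0.5 km = -2.4°C, so T = -2.38°C.
Environment:
  Environment, lower layer to 1400 m: -9.6 × 0.4 km = -3.84°C, so T = 2.06°C.
  Environment, upper layer to 2100 m: -5.6 × 0.7 km = -3.92°C, so T = -1.86°C.
T_parcel − T_env = -2.38 − (-1.86) = -0.52°C

-0.52°C (parcel cooler than environment)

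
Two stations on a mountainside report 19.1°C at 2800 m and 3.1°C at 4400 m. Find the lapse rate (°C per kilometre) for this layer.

10°C/km

Γ = −ΔT/Δz = (19.1 − 3.1) / (4400 − 2800) m
  = 16°C / 1.6 km = 10°C/km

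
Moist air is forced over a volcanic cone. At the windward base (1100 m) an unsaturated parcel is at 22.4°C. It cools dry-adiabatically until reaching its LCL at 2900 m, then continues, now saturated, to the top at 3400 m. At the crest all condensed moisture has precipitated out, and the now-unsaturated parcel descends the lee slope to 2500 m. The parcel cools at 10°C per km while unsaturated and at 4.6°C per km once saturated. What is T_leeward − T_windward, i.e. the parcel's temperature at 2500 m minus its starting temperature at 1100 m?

From 1100 m to 2900 m (dry): cools by 10 × 1.8 = 18°C, giving 4.4°C.
From 2900 m to 3400 m (saturated): cools by 4.6 × 0.5 = 2.3°C, giving 2.1°C.
From 3400 m to 2500 m (dry descent): warms by 10 × 0.9 = 9°C, giving 11.1°C.
Net change vs windward start: 11.1 − 22.4 = -11.3°C

-11.3°C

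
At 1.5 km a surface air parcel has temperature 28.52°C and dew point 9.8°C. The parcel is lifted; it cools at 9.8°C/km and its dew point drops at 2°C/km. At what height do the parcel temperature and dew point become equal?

T and T_d converge at 9.8 − 2 = 7.8°C per km
Height above start = (28.52 − 9.8) / 7.8 = 2.4 km
LCL altitude = 1500 m + 2400 m = 3900 m

3.9 km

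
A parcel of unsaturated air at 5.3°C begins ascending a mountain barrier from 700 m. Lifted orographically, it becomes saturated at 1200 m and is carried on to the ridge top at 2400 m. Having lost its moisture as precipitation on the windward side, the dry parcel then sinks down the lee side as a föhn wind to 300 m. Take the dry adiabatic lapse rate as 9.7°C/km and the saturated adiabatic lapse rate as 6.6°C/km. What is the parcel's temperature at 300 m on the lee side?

From 700 m to 1200 m (dry): cools by 9.7 × 0.5 = 4.85°C, giving 0.45°C.
From 1200 m to 2400 m (saturated): cools by 6.6 × 1.2 = 7.92°C, giving -7.47°C.
From 2400 m to 300 m (dry descent): warms by 9.7 × 2.1 = 20.37°C, giving 12.9°C.

12.9°C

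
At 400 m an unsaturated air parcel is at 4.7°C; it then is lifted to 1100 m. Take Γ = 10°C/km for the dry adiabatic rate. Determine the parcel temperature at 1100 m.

-2.3°C

Dry adiabatic to 1100 m: -10 × 0.7 km = -7°C, so T = -2.3°C.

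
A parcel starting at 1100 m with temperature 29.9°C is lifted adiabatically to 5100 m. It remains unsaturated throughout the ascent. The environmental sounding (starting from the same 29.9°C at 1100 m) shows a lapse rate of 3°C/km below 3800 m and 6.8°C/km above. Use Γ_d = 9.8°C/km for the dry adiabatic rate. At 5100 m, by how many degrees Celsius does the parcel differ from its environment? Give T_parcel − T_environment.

-22.26°C (parcel cooler than environment)

Parcel:
  1100 → 5100 m (dry, 9.8°C/km): ΔT = -9.8 × 4 = -39.2°C → T = -9.3°C
Environment:
  1100 → 3800 m (environment, lower layer, 3°C/km): ΔT = -3 × 2.7 = -8.1°C → T = 21.8°C
  3800 → 5100 m (environment, upper layer, 6.8°C/km): ΔT = -6.8 × 1.3 = -8.84°C → T = 12.96°C
T_parcel − T_env = -9.3 − 12.96 = -22.26°C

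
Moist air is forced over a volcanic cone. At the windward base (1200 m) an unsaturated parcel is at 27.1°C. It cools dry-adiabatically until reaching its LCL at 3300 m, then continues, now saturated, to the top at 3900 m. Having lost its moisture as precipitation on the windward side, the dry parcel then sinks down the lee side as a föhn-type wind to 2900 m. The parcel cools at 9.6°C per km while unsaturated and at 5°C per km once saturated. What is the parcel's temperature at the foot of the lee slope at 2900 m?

13.54°C

1200–3300 m, dry: Δz = 2.1 km ⇒ ΔT = -20.16°C; T = 6.94°C
3300–3900 m, saturated: Δz = 0.6 km ⇒ ΔT = -3°C; T = 3.94°C
3900–2900 m, dry descent: Δz = 1 km ⇒ ΔT = +9.6°C; T = 13.54°C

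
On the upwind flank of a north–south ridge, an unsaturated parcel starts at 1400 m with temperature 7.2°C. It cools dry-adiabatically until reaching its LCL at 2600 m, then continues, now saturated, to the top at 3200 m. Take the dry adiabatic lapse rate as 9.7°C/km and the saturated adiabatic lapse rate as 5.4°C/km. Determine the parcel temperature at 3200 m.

-7.68°C

Dry to 2600 m: -9.7 × 1.2 km = -11.64°C, so T = -4.44°C.
Saturated to 3200 m: -5.4 × 0.6 km = -3.24°C, so T = -7.68°C.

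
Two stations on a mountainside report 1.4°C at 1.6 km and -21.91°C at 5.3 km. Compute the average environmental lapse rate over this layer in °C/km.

Γ = −ΔT/Δz = (1.4 − (-21.91)) / (5300 − 1600) m
  = 23.31°C / 3.7 km = 6.3°C/km

6.3°C/km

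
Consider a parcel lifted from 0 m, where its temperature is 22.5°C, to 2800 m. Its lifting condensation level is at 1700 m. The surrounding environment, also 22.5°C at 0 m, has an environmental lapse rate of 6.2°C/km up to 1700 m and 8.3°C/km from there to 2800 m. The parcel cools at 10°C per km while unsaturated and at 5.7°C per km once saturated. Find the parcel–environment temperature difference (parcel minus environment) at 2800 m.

-3.6°C (parcel cooler than environment)

Parcel:
  0 → 1700 m (dry, 10°C/km): ΔT = -10 × 1.7 = -17°C → T = 5.5°C
  1700 → 2800 m (saturated, 5.7°C/km): ΔT = -5.7 × 1.1 = -6.27°C → T = -0.77°C
Environment:
  0 → 1700 m (environment, lower layer, 6.2°C/km): ΔT = -6.2 × 1.7 = -10.54°C → T = 11.96°C
  1700 → 2800 m (environment, upper layer, 8.3°C/km): ΔT = -8.3 × 1.1 = -9.13°C → T = 2.83°C
T_parcel − T_env = -0.77 − 2.83 = -3.6°C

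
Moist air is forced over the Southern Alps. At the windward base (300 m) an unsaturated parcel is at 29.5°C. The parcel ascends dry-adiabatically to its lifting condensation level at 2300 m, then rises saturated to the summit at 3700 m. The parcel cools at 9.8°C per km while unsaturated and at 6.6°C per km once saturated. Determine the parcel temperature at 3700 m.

0.66°C

300 → 2300 m (dry, 9.8°C/km): ΔT = -9.8 × 2 = -19.6°C → T = 9.9°C
2300 → 3700 m (saturated, 6.6°C/km): ΔT = -6.6 × 1.4 = -9.24°C → T = 0.66°C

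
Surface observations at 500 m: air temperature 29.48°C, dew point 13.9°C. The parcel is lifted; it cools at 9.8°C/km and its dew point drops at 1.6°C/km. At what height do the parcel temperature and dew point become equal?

2400 m

T and T_d converge at 9.8 − 1.6 = 8.2°C per km
Height above start = (29.48 − 13.9) / 8.2 = 1.9 km
LCL altitude = 500 m + 1900 m = 2400 m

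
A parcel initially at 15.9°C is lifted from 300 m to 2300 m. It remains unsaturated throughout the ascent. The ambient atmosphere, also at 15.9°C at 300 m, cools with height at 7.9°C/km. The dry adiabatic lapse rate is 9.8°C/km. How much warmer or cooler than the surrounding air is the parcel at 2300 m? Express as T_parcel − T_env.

-3.8°C (parcel cooler than environment)

Parcel:
  From 300 m to 2300 m (dry): cools by 9.8 × 2 = 19.6°C, giving -3.7°C.
Environment:
  From 300 m to 2300 m (environment): cools by 7.9 × 2 = 15.8°C, giving 0.1°C.
T_parcel − T_env = -3.7 − 0.1 = -3.8°C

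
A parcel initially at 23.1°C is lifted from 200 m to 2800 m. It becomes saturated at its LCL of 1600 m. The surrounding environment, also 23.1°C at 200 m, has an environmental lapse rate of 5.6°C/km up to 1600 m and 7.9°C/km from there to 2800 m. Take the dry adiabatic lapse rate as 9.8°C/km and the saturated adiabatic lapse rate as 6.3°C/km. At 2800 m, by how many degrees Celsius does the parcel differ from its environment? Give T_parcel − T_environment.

Parcel:
  From 200 m to 1600 m (dry): cools by 9.8 × 1.4 = 13.72°C, giving 9.38°C.
  From 1600 m to 2800 m (saturated): cools by 6.3 × 1.2 = 7.56°C, giving 1.82°C.
Environment:
  From 200 m to 1600 m (environment, lower layer): cools by 5.6 × 1.4 = 7.84°C, giving 15.26°C.
  From 1600 m to 2800 m (environment, upper layer): cools by 7.9 × 1.2 = 9.48°C, giving 5.78°C.
T_parcel − T_env = 1.82 − 5.78 = -3.96°C

-3.96°C (parcel cooler than environment)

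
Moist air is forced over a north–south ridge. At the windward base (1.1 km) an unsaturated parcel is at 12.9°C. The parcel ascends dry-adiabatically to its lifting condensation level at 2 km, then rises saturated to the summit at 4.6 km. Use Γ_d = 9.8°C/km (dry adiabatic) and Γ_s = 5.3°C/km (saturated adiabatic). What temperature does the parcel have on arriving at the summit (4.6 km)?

Dry to 2000 m: -9.8 × 0.9 km = -8.82°C, so T = 4.08°C.
Saturated to 4600 m: -5.3 × 2.6 km = -13.78°C, so T = -9.7°C.

-9.7°C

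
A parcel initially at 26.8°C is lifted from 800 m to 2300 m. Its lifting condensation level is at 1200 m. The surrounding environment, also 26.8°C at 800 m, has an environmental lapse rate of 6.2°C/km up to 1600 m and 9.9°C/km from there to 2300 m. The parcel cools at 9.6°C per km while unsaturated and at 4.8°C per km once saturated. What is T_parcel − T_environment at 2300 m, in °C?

+2.77°C (parcel warmer than environment)

Parcel:
  800 → 1200 m (dry, 9.6°C/km): ΔT = -9.6 × 0.4 = -3.84°C → T = 22.96°C
  1200 → 2300 m (saturated, 4.8°C/km): ΔT = -4.8 × 1.1 = -5.28°C → T = 17.68°C
Environment:
  800 → 1600 m (environment, lower layer, 6.2°C/km): ΔT = -6.2 × 0.8 = -4.96°C → T = 21.84°C
  1600 → 2300 m (environment, upper layer, 9.9°C/km): ΔT = -9.9 × 0.7 = -6.93°C → T = 14.91°C
T_parcel − T_env = 17.68 − 14.91 = +2.77°C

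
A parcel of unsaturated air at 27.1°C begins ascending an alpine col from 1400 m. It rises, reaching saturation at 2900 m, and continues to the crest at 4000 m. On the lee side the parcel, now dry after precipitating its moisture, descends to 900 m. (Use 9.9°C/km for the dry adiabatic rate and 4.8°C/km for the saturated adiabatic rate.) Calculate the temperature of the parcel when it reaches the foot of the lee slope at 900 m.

1400 → 2900 m (dry, 9.9°C/km): ΔT = -9.9 × 1.5 = -14.85°C → T = 12.25°C
2900 → 4000 m (saturated, 4.8°C/km): ΔT = -4.8 × 1.1 = -5.28°C → T = 6.97°C
4000 → 900 m (dry descent, 9.9°C/km): ΔT = +9.9 × 3.1 = +30.69°C → T = 37.66°C

37.66°C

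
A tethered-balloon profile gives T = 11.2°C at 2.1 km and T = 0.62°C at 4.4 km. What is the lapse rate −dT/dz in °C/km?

Γ = −ΔT/Δz = (11.2 − 0.62) / (4400 − 2100) m
  = 10.58°C / 2.3 km = 4.6°C/km

4.6°C/km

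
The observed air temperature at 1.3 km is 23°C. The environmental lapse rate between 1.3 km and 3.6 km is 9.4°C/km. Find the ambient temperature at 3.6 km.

1300 → 3600 m (environmental, 9.4°C/km): ΔT = -9.4 × 2.3 = -21.62°C → T = 1.38°C

1.38°C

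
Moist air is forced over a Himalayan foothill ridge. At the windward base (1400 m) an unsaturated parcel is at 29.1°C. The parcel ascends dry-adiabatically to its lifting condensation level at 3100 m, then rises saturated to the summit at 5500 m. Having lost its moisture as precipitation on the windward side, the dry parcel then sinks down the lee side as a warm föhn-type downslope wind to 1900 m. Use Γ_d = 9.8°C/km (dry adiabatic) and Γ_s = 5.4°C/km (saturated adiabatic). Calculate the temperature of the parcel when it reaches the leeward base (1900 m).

34.76°C

Dry to 3100 m: -9.8 × 1.7 km = -16.66°C, so T = 12.44°C.
Saturated to 5500 m: -5.4 × 2.4 km = -12.96°C, so T = -0.52°C.
Dry descent to 1900 m: +9.8 × 3.6 km = +35.28°C, so T = 34.76°C.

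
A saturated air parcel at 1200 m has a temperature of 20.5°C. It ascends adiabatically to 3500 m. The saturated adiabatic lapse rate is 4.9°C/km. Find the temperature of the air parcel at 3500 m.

9.23°C

1200 → 3500 m (saturated adiabatic, 4.9°C/km): ΔT = -4.9 × 2.3 = -11.27°C → T = 9.23°C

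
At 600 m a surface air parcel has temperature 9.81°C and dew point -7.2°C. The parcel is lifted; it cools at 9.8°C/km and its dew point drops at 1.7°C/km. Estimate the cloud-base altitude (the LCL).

2700 m

T and T_d converge at 9.8 − 1.7 = 8.1°C per km
Height above start = (9.81 − (-7.2)) / 8.1 = 2.1 km
LCL altitude = 600 m + 2100 m = 2700 m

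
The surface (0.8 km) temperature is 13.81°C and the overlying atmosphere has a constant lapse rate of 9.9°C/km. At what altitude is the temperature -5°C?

Height above start = (13.81 − (-5)) / 9.9 = 1.9 km
Altitude = 800 m + 1900 m = 2700 m

2.7 km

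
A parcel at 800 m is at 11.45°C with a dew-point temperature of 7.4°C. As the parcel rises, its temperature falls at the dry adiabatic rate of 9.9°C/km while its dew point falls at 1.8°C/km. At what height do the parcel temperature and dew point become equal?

T and T_d converge at 9.9 − 1.8 = 8.1°C per km
Height above start = (11.45 − 7.4) / 8.1 = 0.5 km
LCL altitude = 800 m + 500 m = 1300 m

1300 m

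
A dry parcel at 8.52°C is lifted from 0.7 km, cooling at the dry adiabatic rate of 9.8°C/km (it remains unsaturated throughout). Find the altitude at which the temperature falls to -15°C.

Height above start = (8.52 − (-15)) / 9.8 = 2.4 km
Altitude = 700 m + 2400 m = 3100 m

3.1 km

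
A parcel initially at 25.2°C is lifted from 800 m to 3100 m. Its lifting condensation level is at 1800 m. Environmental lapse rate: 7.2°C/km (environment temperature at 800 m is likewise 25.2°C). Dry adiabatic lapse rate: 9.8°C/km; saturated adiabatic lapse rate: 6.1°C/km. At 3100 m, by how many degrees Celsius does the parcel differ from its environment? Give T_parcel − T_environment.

-1.17°C (parcel cooler than environment)

Parcel:
  800–1800 m, dry: Δz = 1 km ⇒ ΔT = -9.8°C; T = 15.4°C
  1800–3100 m, saturated: Δz = 1.3 km ⇒ ΔT = -7.93°C; T = 7.47°C
Environment:
  800–3100 m, environment: Δz = 2.3 km ⇒ ΔT = -16.56°C; T = 8.64°C
T_parcel − T_env = 7.47 − 8.64 = -1.17°C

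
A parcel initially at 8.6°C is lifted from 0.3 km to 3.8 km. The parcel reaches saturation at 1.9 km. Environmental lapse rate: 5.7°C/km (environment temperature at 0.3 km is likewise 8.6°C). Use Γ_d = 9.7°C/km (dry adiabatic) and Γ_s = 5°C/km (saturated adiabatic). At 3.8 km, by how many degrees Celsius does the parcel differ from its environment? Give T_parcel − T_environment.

-5.07°C (parcel cooler than environment)

Parcel:
  300–1900 m, dry: Δz = 1.6 km ⇒ ΔT = -15.52°C; T = -6.92°C
  1900–3800 m, saturated: Δz = 1.9 km ⇒ ΔT = -9.5°C; T = -16.42°C
Environment:
  300–3800 m, environment: Δz = 3.5 km ⇒ ΔT = -19.95°C; T = -11.35°C
T_parcel − T_env = -16.42 − (-11.35) = -5.07°C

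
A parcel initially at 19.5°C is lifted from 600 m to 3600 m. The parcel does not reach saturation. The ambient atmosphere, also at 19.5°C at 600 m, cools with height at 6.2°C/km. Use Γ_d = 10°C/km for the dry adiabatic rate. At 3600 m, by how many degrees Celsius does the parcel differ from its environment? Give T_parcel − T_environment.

Parcel:
  From 600 m to 3600 m (dry): cools by 10 × 3 = 30°C, giving -10.5°C.
Environment:
  From 600 m to 3600 m (environment): cools by 6.2 × 3 = 18.6°C, giving 0.9°C.
T_parcel − T_env = -10.5 − 0.9 = -11.4°C

-11.4°C (parcel cooler than environment)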